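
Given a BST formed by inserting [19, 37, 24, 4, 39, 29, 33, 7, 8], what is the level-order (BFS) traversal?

Tree insertion order: [19, 37, 24, 4, 39, 29, 33, 7, 8]
Tree (level-order array): [19, 4, 37, None, 7, 24, 39, None, 8, None, 29, None, None, None, None, None, 33]
BFS from the root, enqueuing left then right child of each popped node:
  queue [19] -> pop 19, enqueue [4, 37], visited so far: [19]
  queue [4, 37] -> pop 4, enqueue [7], visited so far: [19, 4]
  queue [37, 7] -> pop 37, enqueue [24, 39], visited so far: [19, 4, 37]
  queue [7, 24, 39] -> pop 7, enqueue [8], visited so far: [19, 4, 37, 7]
  queue [24, 39, 8] -> pop 24, enqueue [29], visited so far: [19, 4, 37, 7, 24]
  queue [39, 8, 29] -> pop 39, enqueue [none], visited so far: [19, 4, 37, 7, 24, 39]
  queue [8, 29] -> pop 8, enqueue [none], visited so far: [19, 4, 37, 7, 24, 39, 8]
  queue [29] -> pop 29, enqueue [33], visited so far: [19, 4, 37, 7, 24, 39, 8, 29]
  queue [33] -> pop 33, enqueue [none], visited so far: [19, 4, 37, 7, 24, 39, 8, 29, 33]
Result: [19, 4, 37, 7, 24, 39, 8, 29, 33]


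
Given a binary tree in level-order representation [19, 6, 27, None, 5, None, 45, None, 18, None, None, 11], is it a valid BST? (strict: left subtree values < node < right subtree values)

Level-order array: [19, 6, 27, None, 5, None, 45, None, 18, None, None, 11]
Validate using subtree bounds (lo, hi): at each node, require lo < value < hi,
then recurse left with hi=value and right with lo=value.
Preorder trace (stopping at first violation):
  at node 19 with bounds (-inf, +inf): OK
  at node 6 with bounds (-inf, 19): OK
  at node 5 with bounds (6, 19): VIOLATION
Node 5 violates its bound: not (6 < 5 < 19).
Result: Not a valid BST


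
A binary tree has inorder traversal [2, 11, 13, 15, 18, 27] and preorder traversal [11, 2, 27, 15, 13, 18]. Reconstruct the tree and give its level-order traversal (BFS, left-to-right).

Inorder:  [2, 11, 13, 15, 18, 27]
Preorder: [11, 2, 27, 15, 13, 18]
Algorithm: preorder visits root first, so consume preorder in order;
for each root, split the current inorder slice at that value into
left-subtree inorder and right-subtree inorder, then recurse.
Recursive splits:
  root=11; inorder splits into left=[2], right=[13, 15, 18, 27]
  root=2; inorder splits into left=[], right=[]
  root=27; inorder splits into left=[13, 15, 18], right=[]
  root=15; inorder splits into left=[13], right=[18]
  root=13; inorder splits into left=[], right=[]
  root=18; inorder splits into left=[], right=[]
Reconstructed level-order: [11, 2, 27, 15, 13, 18]


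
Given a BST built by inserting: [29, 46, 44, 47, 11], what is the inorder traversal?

Tree insertion order: [29, 46, 44, 47, 11]
Tree (level-order array): [29, 11, 46, None, None, 44, 47]
Inorder traversal: [11, 29, 44, 46, 47]


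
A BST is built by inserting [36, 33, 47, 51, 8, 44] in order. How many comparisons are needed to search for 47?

Search path for 47: 36 -> 47
Found: True
Comparisons: 2


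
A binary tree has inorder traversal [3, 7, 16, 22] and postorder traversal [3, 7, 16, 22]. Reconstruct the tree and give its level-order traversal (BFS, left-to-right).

Inorder:   [3, 7, 16, 22]
Postorder: [3, 7, 16, 22]
Algorithm: postorder visits root last, so walk postorder right-to-left;
each value is the root of the current inorder slice — split it at that
value, recurse on the right subtree first, then the left.
Recursive splits:
  root=22; inorder splits into left=[3, 7, 16], right=[]
  root=16; inorder splits into left=[3, 7], right=[]
  root=7; inorder splits into left=[3], right=[]
  root=3; inorder splits into left=[], right=[]
Reconstructed level-order: [22, 16, 7, 3]


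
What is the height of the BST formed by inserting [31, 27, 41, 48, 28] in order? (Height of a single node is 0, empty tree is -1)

Insertion order: [31, 27, 41, 48, 28]
Tree (level-order array): [31, 27, 41, None, 28, None, 48]
Compute height bottom-up (empty subtree = -1):
  height(28) = 1 + max(-1, -1) = 0
  height(27) = 1 + max(-1, 0) = 1
  height(48) = 1 + max(-1, -1) = 0
  height(41) = 1 + max(-1, 0) = 1
  height(31) = 1 + max(1, 1) = 2
Height = 2


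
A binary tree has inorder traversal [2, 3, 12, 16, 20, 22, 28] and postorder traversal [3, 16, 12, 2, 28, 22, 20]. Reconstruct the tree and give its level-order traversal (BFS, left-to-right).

Inorder:   [2, 3, 12, 16, 20, 22, 28]
Postorder: [3, 16, 12, 2, 28, 22, 20]
Algorithm: postorder visits root last, so walk postorder right-to-left;
each value is the root of the current inorder slice — split it at that
value, recurse on the right subtree first, then the left.
Recursive splits:
  root=20; inorder splits into left=[2, 3, 12, 16], right=[22, 28]
  root=22; inorder splits into left=[], right=[28]
  root=28; inorder splits into left=[], right=[]
  root=2; inorder splits into left=[], right=[3, 12, 16]
  root=12; inorder splits into left=[3], right=[16]
  root=16; inorder splits into left=[], right=[]
  root=3; inorder splits into left=[], right=[]
Reconstructed level-order: [20, 2, 22, 12, 28, 3, 16]


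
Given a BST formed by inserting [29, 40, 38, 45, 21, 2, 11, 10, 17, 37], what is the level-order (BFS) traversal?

Tree insertion order: [29, 40, 38, 45, 21, 2, 11, 10, 17, 37]
Tree (level-order array): [29, 21, 40, 2, None, 38, 45, None, 11, 37, None, None, None, 10, 17]
BFS from the root, enqueuing left then right child of each popped node:
  queue [29] -> pop 29, enqueue [21, 40], visited so far: [29]
  queue [21, 40] -> pop 21, enqueue [2], visited so far: [29, 21]
  queue [40, 2] -> pop 40, enqueue [38, 45], visited so far: [29, 21, 40]
  queue [2, 38, 45] -> pop 2, enqueue [11], visited so far: [29, 21, 40, 2]
  queue [38, 45, 11] -> pop 38, enqueue [37], visited so far: [29, 21, 40, 2, 38]
  queue [45, 11, 37] -> pop 45, enqueue [none], visited so far: [29, 21, 40, 2, 38, 45]
  queue [11, 37] -> pop 11, enqueue [10, 17], visited so far: [29, 21, 40, 2, 38, 45, 11]
  queue [37, 10, 17] -> pop 37, enqueue [none], visited so far: [29, 21, 40, 2, 38, 45, 11, 37]
  queue [10, 17] -> pop 10, enqueue [none], visited so far: [29, 21, 40, 2, 38, 45, 11, 37, 10]
  queue [17] -> pop 17, enqueue [none], visited so far: [29, 21, 40, 2, 38, 45, 11, 37, 10, 17]
Result: [29, 21, 40, 2, 38, 45, 11, 37, 10, 17]


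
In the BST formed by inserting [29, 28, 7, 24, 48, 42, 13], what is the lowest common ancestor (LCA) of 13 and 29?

Tree insertion order: [29, 28, 7, 24, 48, 42, 13]
Tree (level-order array): [29, 28, 48, 7, None, 42, None, None, 24, None, None, 13]
In a BST, the LCA of p=13, q=29 is the first node v on the
root-to-leaf path with p <= v <= q (go left if both < v, right if both > v).
Walk from root:
  at 29: 13 <= 29 <= 29, this is the LCA
LCA = 29


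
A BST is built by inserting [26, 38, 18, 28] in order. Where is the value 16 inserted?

Starting tree (level order): [26, 18, 38, None, None, 28]
Insertion path: 26 -> 18
Result: insert 16 as left child of 18
Final tree (level order): [26, 18, 38, 16, None, 28]


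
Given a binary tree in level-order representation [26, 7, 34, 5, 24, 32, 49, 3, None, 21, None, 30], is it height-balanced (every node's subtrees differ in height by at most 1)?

Tree (level-order array): [26, 7, 34, 5, 24, 32, 49, 3, None, 21, None, 30]
Definition: a tree is height-balanced if, at every node, |h(left) - h(right)| <= 1 (empty subtree has height -1).
Bottom-up per-node check:
  node 3: h_left=-1, h_right=-1, diff=0 [OK], height=0
  node 5: h_left=0, h_right=-1, diff=1 [OK], height=1
  node 21: h_left=-1, h_right=-1, diff=0 [OK], height=0
  node 24: h_left=0, h_right=-1, diff=1 [OK], height=1
  node 7: h_left=1, h_right=1, diff=0 [OK], height=2
  node 30: h_left=-1, h_right=-1, diff=0 [OK], height=0
  node 32: h_left=0, h_right=-1, diff=1 [OK], height=1
  node 49: h_left=-1, h_right=-1, diff=0 [OK], height=0
  node 34: h_left=1, h_right=0, diff=1 [OK], height=2
  node 26: h_left=2, h_right=2, diff=0 [OK], height=3
All nodes satisfy the balance condition.
Result: Balanced


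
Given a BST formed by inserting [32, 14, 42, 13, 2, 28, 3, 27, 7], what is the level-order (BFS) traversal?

Tree insertion order: [32, 14, 42, 13, 2, 28, 3, 27, 7]
Tree (level-order array): [32, 14, 42, 13, 28, None, None, 2, None, 27, None, None, 3, None, None, None, 7]
BFS from the root, enqueuing left then right child of each popped node:
  queue [32] -> pop 32, enqueue [14, 42], visited so far: [32]
  queue [14, 42] -> pop 14, enqueue [13, 28], visited so far: [32, 14]
  queue [42, 13, 28] -> pop 42, enqueue [none], visited so far: [32, 14, 42]
  queue [13, 28] -> pop 13, enqueue [2], visited so far: [32, 14, 42, 13]
  queue [28, 2] -> pop 28, enqueue [27], visited so far: [32, 14, 42, 13, 28]
  queue [2, 27] -> pop 2, enqueue [3], visited so far: [32, 14, 42, 13, 28, 2]
  queue [27, 3] -> pop 27, enqueue [none], visited so far: [32, 14, 42, 13, 28, 2, 27]
  queue [3] -> pop 3, enqueue [7], visited so far: [32, 14, 42, 13, 28, 2, 27, 3]
  queue [7] -> pop 7, enqueue [none], visited so far: [32, 14, 42, 13, 28, 2, 27, 3, 7]
Result: [32, 14, 42, 13, 28, 2, 27, 3, 7]


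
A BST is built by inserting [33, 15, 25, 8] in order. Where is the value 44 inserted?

Starting tree (level order): [33, 15, None, 8, 25]
Insertion path: 33
Result: insert 44 as right child of 33
Final tree (level order): [33, 15, 44, 8, 25]


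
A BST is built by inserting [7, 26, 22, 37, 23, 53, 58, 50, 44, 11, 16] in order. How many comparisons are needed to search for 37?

Search path for 37: 7 -> 26 -> 37
Found: True
Comparisons: 3


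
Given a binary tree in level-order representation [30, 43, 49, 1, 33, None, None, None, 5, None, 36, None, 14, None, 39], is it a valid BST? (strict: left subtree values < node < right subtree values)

Level-order array: [30, 43, 49, 1, 33, None, None, None, 5, None, 36, None, 14, None, 39]
Validate using subtree bounds (lo, hi): at each node, require lo < value < hi,
then recurse left with hi=value and right with lo=value.
Preorder trace (stopping at first violation):
  at node 30 with bounds (-inf, +inf): OK
  at node 43 with bounds (-inf, 30): VIOLATION
Node 43 violates its bound: not (-inf < 43 < 30).
Result: Not a valid BST


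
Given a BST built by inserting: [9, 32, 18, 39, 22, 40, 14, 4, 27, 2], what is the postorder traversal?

Tree insertion order: [9, 32, 18, 39, 22, 40, 14, 4, 27, 2]
Tree (level-order array): [9, 4, 32, 2, None, 18, 39, None, None, 14, 22, None, 40, None, None, None, 27]
Postorder traversal: [2, 4, 14, 27, 22, 18, 40, 39, 32, 9]


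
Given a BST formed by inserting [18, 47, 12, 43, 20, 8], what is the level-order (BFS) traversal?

Tree insertion order: [18, 47, 12, 43, 20, 8]
Tree (level-order array): [18, 12, 47, 8, None, 43, None, None, None, 20]
BFS from the root, enqueuing left then right child of each popped node:
  queue [18] -> pop 18, enqueue [12, 47], visited so far: [18]
  queue [12, 47] -> pop 12, enqueue [8], visited so far: [18, 12]
  queue [47, 8] -> pop 47, enqueue [43], visited so far: [18, 12, 47]
  queue [8, 43] -> pop 8, enqueue [none], visited so far: [18, 12, 47, 8]
  queue [43] -> pop 43, enqueue [20], visited so far: [18, 12, 47, 8, 43]
  queue [20] -> pop 20, enqueue [none], visited so far: [18, 12, 47, 8, 43, 20]
Result: [18, 12, 47, 8, 43, 20]


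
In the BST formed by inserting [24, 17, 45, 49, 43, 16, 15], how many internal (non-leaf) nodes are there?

Tree built from: [24, 17, 45, 49, 43, 16, 15]
Tree (level-order array): [24, 17, 45, 16, None, 43, 49, 15]
Rule: An internal node has at least one child.
Per-node child counts:
  node 24: 2 child(ren)
  node 17: 1 child(ren)
  node 16: 1 child(ren)
  node 15: 0 child(ren)
  node 45: 2 child(ren)
  node 43: 0 child(ren)
  node 49: 0 child(ren)
Matching nodes: [24, 17, 16, 45]
Count of internal (non-leaf) nodes: 4


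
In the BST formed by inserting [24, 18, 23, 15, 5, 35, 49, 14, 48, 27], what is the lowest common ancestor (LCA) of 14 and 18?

Tree insertion order: [24, 18, 23, 15, 5, 35, 49, 14, 48, 27]
Tree (level-order array): [24, 18, 35, 15, 23, 27, 49, 5, None, None, None, None, None, 48, None, None, 14]
In a BST, the LCA of p=14, q=18 is the first node v on the
root-to-leaf path with p <= v <= q (go left if both < v, right if both > v).
Walk from root:
  at 24: both 14 and 18 < 24, go left
  at 18: 14 <= 18 <= 18, this is the LCA
LCA = 18


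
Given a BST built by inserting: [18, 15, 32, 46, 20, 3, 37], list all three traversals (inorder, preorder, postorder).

Tree insertion order: [18, 15, 32, 46, 20, 3, 37]
Tree (level-order array): [18, 15, 32, 3, None, 20, 46, None, None, None, None, 37]
Inorder (L, root, R): [3, 15, 18, 20, 32, 37, 46]
Preorder (root, L, R): [18, 15, 3, 32, 20, 46, 37]
Postorder (L, R, root): [3, 15, 20, 37, 46, 32, 18]


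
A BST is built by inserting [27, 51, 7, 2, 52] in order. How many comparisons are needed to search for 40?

Search path for 40: 27 -> 51
Found: False
Comparisons: 2


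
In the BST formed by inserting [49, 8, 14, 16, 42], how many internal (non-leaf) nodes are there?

Tree built from: [49, 8, 14, 16, 42]
Tree (level-order array): [49, 8, None, None, 14, None, 16, None, 42]
Rule: An internal node has at least one child.
Per-node child counts:
  node 49: 1 child(ren)
  node 8: 1 child(ren)
  node 14: 1 child(ren)
  node 16: 1 child(ren)
  node 42: 0 child(ren)
Matching nodes: [49, 8, 14, 16]
Count of internal (non-leaf) nodes: 4


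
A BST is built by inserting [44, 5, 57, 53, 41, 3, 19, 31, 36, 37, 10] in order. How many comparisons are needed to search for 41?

Search path for 41: 44 -> 5 -> 41
Found: True
Comparisons: 3


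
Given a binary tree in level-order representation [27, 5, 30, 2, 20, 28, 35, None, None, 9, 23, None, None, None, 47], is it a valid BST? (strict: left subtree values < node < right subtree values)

Level-order array: [27, 5, 30, 2, 20, 28, 35, None, None, 9, 23, None, None, None, 47]
Validate using subtree bounds (lo, hi): at each node, require lo < value < hi,
then recurse left with hi=value and right with lo=value.
Preorder trace (stopping at first violation):
  at node 27 with bounds (-inf, +inf): OK
  at node 5 with bounds (-inf, 27): OK
  at node 2 with bounds (-inf, 5): OK
  at node 20 with bounds (5, 27): OK
  at node 9 with bounds (5, 20): OK
  at node 23 with bounds (20, 27): OK
  at node 30 with bounds (27, +inf): OK
  at node 28 with bounds (27, 30): OK
  at node 35 with bounds (30, +inf): OK
  at node 47 with bounds (35, +inf): OK
No violation found at any node.
Result: Valid BST


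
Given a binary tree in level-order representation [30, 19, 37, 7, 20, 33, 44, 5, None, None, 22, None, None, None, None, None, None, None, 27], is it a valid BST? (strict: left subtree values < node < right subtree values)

Level-order array: [30, 19, 37, 7, 20, 33, 44, 5, None, None, 22, None, None, None, None, None, None, None, 27]
Validate using subtree bounds (lo, hi): at each node, require lo < value < hi,
then recurse left with hi=value and right with lo=value.
Preorder trace (stopping at first violation):
  at node 30 with bounds (-inf, +inf): OK
  at node 19 with bounds (-inf, 30): OK
  at node 7 with bounds (-inf, 19): OK
  at node 5 with bounds (-inf, 7): OK
  at node 20 with bounds (19, 30): OK
  at node 22 with bounds (20, 30): OK
  at node 27 with bounds (22, 30): OK
  at node 37 with bounds (30, +inf): OK
  at node 33 with bounds (30, 37): OK
  at node 44 with bounds (37, +inf): OK
No violation found at any node.
Result: Valid BST


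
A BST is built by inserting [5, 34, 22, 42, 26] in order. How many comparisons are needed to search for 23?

Search path for 23: 5 -> 34 -> 22 -> 26
Found: False
Comparisons: 4


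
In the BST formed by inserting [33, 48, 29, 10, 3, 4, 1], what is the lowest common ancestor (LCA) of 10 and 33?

Tree insertion order: [33, 48, 29, 10, 3, 4, 1]
Tree (level-order array): [33, 29, 48, 10, None, None, None, 3, None, 1, 4]
In a BST, the LCA of p=10, q=33 is the first node v on the
root-to-leaf path with p <= v <= q (go left if both < v, right if both > v).
Walk from root:
  at 33: 10 <= 33 <= 33, this is the LCA
LCA = 33


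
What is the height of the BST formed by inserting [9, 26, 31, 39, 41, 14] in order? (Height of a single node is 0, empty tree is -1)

Insertion order: [9, 26, 31, 39, 41, 14]
Tree (level-order array): [9, None, 26, 14, 31, None, None, None, 39, None, 41]
Compute height bottom-up (empty subtree = -1):
  height(14) = 1 + max(-1, -1) = 0
  height(41) = 1 + max(-1, -1) = 0
  height(39) = 1 + max(-1, 0) = 1
  height(31) = 1 + max(-1, 1) = 2
  height(26) = 1 + max(0, 2) = 3
  height(9) = 1 + max(-1, 3) = 4
Height = 4


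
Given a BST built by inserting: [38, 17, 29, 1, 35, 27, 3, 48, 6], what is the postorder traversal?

Tree insertion order: [38, 17, 29, 1, 35, 27, 3, 48, 6]
Tree (level-order array): [38, 17, 48, 1, 29, None, None, None, 3, 27, 35, None, 6]
Postorder traversal: [6, 3, 1, 27, 35, 29, 17, 48, 38]


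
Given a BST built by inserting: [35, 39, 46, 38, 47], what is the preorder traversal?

Tree insertion order: [35, 39, 46, 38, 47]
Tree (level-order array): [35, None, 39, 38, 46, None, None, None, 47]
Preorder traversal: [35, 39, 38, 46, 47]


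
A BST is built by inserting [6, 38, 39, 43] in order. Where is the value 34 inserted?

Starting tree (level order): [6, None, 38, None, 39, None, 43]
Insertion path: 6 -> 38
Result: insert 34 as left child of 38
Final tree (level order): [6, None, 38, 34, 39, None, None, None, 43]


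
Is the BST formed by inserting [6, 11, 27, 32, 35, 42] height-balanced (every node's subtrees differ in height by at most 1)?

Tree (level-order array): [6, None, 11, None, 27, None, 32, None, 35, None, 42]
Definition: a tree is height-balanced if, at every node, |h(left) - h(right)| <= 1 (empty subtree has height -1).
Bottom-up per-node check:
  node 42: h_left=-1, h_right=-1, diff=0 [OK], height=0
  node 35: h_left=-1, h_right=0, diff=1 [OK], height=1
  node 32: h_left=-1, h_right=1, diff=2 [FAIL (|-1-1|=2 > 1)], height=2
  node 27: h_left=-1, h_right=2, diff=3 [FAIL (|-1-2|=3 > 1)], height=3
  node 11: h_left=-1, h_right=3, diff=4 [FAIL (|-1-3|=4 > 1)], height=4
  node 6: h_left=-1, h_right=4, diff=5 [FAIL (|-1-4|=5 > 1)], height=5
Node 32 violates the condition: |-1 - 1| = 2 > 1.
Result: Not balanced


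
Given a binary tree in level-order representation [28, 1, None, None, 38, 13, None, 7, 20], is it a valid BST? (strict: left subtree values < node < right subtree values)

Level-order array: [28, 1, None, None, 38, 13, None, 7, 20]
Validate using subtree bounds (lo, hi): at each node, require lo < value < hi,
then recurse left with hi=value and right with lo=value.
Preorder trace (stopping at first violation):
  at node 28 with bounds (-inf, +inf): OK
  at node 1 with bounds (-inf, 28): OK
  at node 38 with bounds (1, 28): VIOLATION
Node 38 violates its bound: not (1 < 38 < 28).
Result: Not a valid BST


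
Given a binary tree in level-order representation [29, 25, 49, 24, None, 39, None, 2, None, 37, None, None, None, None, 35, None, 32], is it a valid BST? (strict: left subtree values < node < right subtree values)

Level-order array: [29, 25, 49, 24, None, 39, None, 2, None, 37, None, None, None, None, 35, None, 32]
Validate using subtree bounds (lo, hi): at each node, require lo < value < hi,
then recurse left with hi=value and right with lo=value.
Preorder trace (stopping at first violation):
  at node 29 with bounds (-inf, +inf): OK
  at node 25 with bounds (-inf, 29): OK
  at node 24 with bounds (-inf, 25): OK
  at node 2 with bounds (-inf, 24): OK
  at node 49 with bounds (29, +inf): OK
  at node 39 with bounds (29, 49): OK
  at node 37 with bounds (29, 39): OK
  at node 35 with bounds (37, 39): VIOLATION
Node 35 violates its bound: not (37 < 35 < 39).
Result: Not a valid BST


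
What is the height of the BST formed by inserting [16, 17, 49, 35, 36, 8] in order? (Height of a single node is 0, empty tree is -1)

Insertion order: [16, 17, 49, 35, 36, 8]
Tree (level-order array): [16, 8, 17, None, None, None, 49, 35, None, None, 36]
Compute height bottom-up (empty subtree = -1):
  height(8) = 1 + max(-1, -1) = 0
  height(36) = 1 + max(-1, -1) = 0
  height(35) = 1 + max(-1, 0) = 1
  height(49) = 1 + max(1, -1) = 2
  height(17) = 1 + max(-1, 2) = 3
  height(16) = 1 + max(0, 3) = 4
Height = 4


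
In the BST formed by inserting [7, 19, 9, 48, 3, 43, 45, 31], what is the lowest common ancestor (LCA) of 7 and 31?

Tree insertion order: [7, 19, 9, 48, 3, 43, 45, 31]
Tree (level-order array): [7, 3, 19, None, None, 9, 48, None, None, 43, None, 31, 45]
In a BST, the LCA of p=7, q=31 is the first node v on the
root-to-leaf path with p <= v <= q (go left if both < v, right if both > v).
Walk from root:
  at 7: 7 <= 7 <= 31, this is the LCA
LCA = 7


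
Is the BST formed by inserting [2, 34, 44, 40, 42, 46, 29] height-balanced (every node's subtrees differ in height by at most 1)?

Tree (level-order array): [2, None, 34, 29, 44, None, None, 40, 46, None, 42]
Definition: a tree is height-balanced if, at every node, |h(left) - h(right)| <= 1 (empty subtree has height -1).
Bottom-up per-node check:
  node 29: h_left=-1, h_right=-1, diff=0 [OK], height=0
  node 42: h_left=-1, h_right=-1, diff=0 [OK], height=0
  node 40: h_left=-1, h_right=0, diff=1 [OK], height=1
  node 46: h_left=-1, h_right=-1, diff=0 [OK], height=0
  node 44: h_left=1, h_right=0, diff=1 [OK], height=2
  node 34: h_left=0, h_right=2, diff=2 [FAIL (|0-2|=2 > 1)], height=3
  node 2: h_left=-1, h_right=3, diff=4 [FAIL (|-1-3|=4 > 1)], height=4
Node 34 violates the condition: |0 - 2| = 2 > 1.
Result: Not balanced


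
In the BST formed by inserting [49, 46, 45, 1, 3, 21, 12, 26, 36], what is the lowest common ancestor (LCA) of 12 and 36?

Tree insertion order: [49, 46, 45, 1, 3, 21, 12, 26, 36]
Tree (level-order array): [49, 46, None, 45, None, 1, None, None, 3, None, 21, 12, 26, None, None, None, 36]
In a BST, the LCA of p=12, q=36 is the first node v on the
root-to-leaf path with p <= v <= q (go left if both < v, right if both > v).
Walk from root:
  at 49: both 12 and 36 < 49, go left
  at 46: both 12 and 36 < 46, go left
  at 45: both 12 and 36 < 45, go left
  at 1: both 12 and 36 > 1, go right
  at 3: both 12 and 36 > 3, go right
  at 21: 12 <= 21 <= 36, this is the LCA
LCA = 21


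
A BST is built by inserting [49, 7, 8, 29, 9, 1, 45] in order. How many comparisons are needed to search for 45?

Search path for 45: 49 -> 7 -> 8 -> 29 -> 45
Found: True
Comparisons: 5


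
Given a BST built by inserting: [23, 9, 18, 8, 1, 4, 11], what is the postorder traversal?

Tree insertion order: [23, 9, 18, 8, 1, 4, 11]
Tree (level-order array): [23, 9, None, 8, 18, 1, None, 11, None, None, 4]
Postorder traversal: [4, 1, 8, 11, 18, 9, 23]


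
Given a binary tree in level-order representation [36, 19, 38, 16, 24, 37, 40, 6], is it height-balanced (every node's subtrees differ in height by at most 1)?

Tree (level-order array): [36, 19, 38, 16, 24, 37, 40, 6]
Definition: a tree is height-balanced if, at every node, |h(left) - h(right)| <= 1 (empty subtree has height -1).
Bottom-up per-node check:
  node 6: h_left=-1, h_right=-1, diff=0 [OK], height=0
  node 16: h_left=0, h_right=-1, diff=1 [OK], height=1
  node 24: h_left=-1, h_right=-1, diff=0 [OK], height=0
  node 19: h_left=1, h_right=0, diff=1 [OK], height=2
  node 37: h_left=-1, h_right=-1, diff=0 [OK], height=0
  node 40: h_left=-1, h_right=-1, diff=0 [OK], height=0
  node 38: h_left=0, h_right=0, diff=0 [OK], height=1
  node 36: h_left=2, h_right=1, diff=1 [OK], height=3
All nodes satisfy the balance condition.
Result: Balanced


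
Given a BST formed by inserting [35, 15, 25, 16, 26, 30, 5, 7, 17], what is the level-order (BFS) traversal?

Tree insertion order: [35, 15, 25, 16, 26, 30, 5, 7, 17]
Tree (level-order array): [35, 15, None, 5, 25, None, 7, 16, 26, None, None, None, 17, None, 30]
BFS from the root, enqueuing left then right child of each popped node:
  queue [35] -> pop 35, enqueue [15], visited so far: [35]
  queue [15] -> pop 15, enqueue [5, 25], visited so far: [35, 15]
  queue [5, 25] -> pop 5, enqueue [7], visited so far: [35, 15, 5]
  queue [25, 7] -> pop 25, enqueue [16, 26], visited so far: [35, 15, 5, 25]
  queue [7, 16, 26] -> pop 7, enqueue [none], visited so far: [35, 15, 5, 25, 7]
  queue [16, 26] -> pop 16, enqueue [17], visited so far: [35, 15, 5, 25, 7, 16]
  queue [26, 17] -> pop 26, enqueue [30], visited so far: [35, 15, 5, 25, 7, 16, 26]
  queue [17, 30] -> pop 17, enqueue [none], visited so far: [35, 15, 5, 25, 7, 16, 26, 17]
  queue [30] -> pop 30, enqueue [none], visited so far: [35, 15, 5, 25, 7, 16, 26, 17, 30]
Result: [35, 15, 5, 25, 7, 16, 26, 17, 30]


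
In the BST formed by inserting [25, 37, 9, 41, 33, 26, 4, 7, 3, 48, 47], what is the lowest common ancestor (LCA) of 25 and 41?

Tree insertion order: [25, 37, 9, 41, 33, 26, 4, 7, 3, 48, 47]
Tree (level-order array): [25, 9, 37, 4, None, 33, 41, 3, 7, 26, None, None, 48, None, None, None, None, None, None, 47]
In a BST, the LCA of p=25, q=41 is the first node v on the
root-to-leaf path with p <= v <= q (go left if both < v, right if both > v).
Walk from root:
  at 25: 25 <= 25 <= 41, this is the LCA
LCA = 25


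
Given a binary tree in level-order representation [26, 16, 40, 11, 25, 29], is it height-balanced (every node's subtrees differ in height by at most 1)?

Tree (level-order array): [26, 16, 40, 11, 25, 29]
Definition: a tree is height-balanced if, at every node, |h(left) - h(right)| <= 1 (empty subtree has height -1).
Bottom-up per-node check:
  node 11: h_left=-1, h_right=-1, diff=0 [OK], height=0
  node 25: h_left=-1, h_right=-1, diff=0 [OK], height=0
  node 16: h_left=0, h_right=0, diff=0 [OK], height=1
  node 29: h_left=-1, h_right=-1, diff=0 [OK], height=0
  node 40: h_left=0, h_right=-1, diff=1 [OK], height=1
  node 26: h_left=1, h_right=1, diff=0 [OK], height=2
All nodes satisfy the balance condition.
Result: Balanced


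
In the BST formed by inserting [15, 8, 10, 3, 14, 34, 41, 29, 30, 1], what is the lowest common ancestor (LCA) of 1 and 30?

Tree insertion order: [15, 8, 10, 3, 14, 34, 41, 29, 30, 1]
Tree (level-order array): [15, 8, 34, 3, 10, 29, 41, 1, None, None, 14, None, 30]
In a BST, the LCA of p=1, q=30 is the first node v on the
root-to-leaf path with p <= v <= q (go left if both < v, right if both > v).
Walk from root:
  at 15: 1 <= 15 <= 30, this is the LCA
LCA = 15


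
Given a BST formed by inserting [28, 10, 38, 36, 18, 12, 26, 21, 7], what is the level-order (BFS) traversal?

Tree insertion order: [28, 10, 38, 36, 18, 12, 26, 21, 7]
Tree (level-order array): [28, 10, 38, 7, 18, 36, None, None, None, 12, 26, None, None, None, None, 21]
BFS from the root, enqueuing left then right child of each popped node:
  queue [28] -> pop 28, enqueue [10, 38], visited so far: [28]
  queue [10, 38] -> pop 10, enqueue [7, 18], visited so far: [28, 10]
  queue [38, 7, 18] -> pop 38, enqueue [36], visited so far: [28, 10, 38]
  queue [7, 18, 36] -> pop 7, enqueue [none], visited so far: [28, 10, 38, 7]
  queue [18, 36] -> pop 18, enqueue [12, 26], visited so far: [28, 10, 38, 7, 18]
  queue [36, 12, 26] -> pop 36, enqueue [none], visited so far: [28, 10, 38, 7, 18, 36]
  queue [12, 26] -> pop 12, enqueue [none], visited so far: [28, 10, 38, 7, 18, 36, 12]
  queue [26] -> pop 26, enqueue [21], visited so far: [28, 10, 38, 7, 18, 36, 12, 26]
  queue [21] -> pop 21, enqueue [none], visited so far: [28, 10, 38, 7, 18, 36, 12, 26, 21]
Result: [28, 10, 38, 7, 18, 36, 12, 26, 21]


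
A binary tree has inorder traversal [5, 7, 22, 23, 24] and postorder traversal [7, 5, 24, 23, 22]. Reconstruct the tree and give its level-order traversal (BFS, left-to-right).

Inorder:   [5, 7, 22, 23, 24]
Postorder: [7, 5, 24, 23, 22]
Algorithm: postorder visits root last, so walk postorder right-to-left;
each value is the root of the current inorder slice — split it at that
value, recurse on the right subtree first, then the left.
Recursive splits:
  root=22; inorder splits into left=[5, 7], right=[23, 24]
  root=23; inorder splits into left=[], right=[24]
  root=24; inorder splits into left=[], right=[]
  root=5; inorder splits into left=[], right=[7]
  root=7; inorder splits into left=[], right=[]
Reconstructed level-order: [22, 5, 23, 7, 24]


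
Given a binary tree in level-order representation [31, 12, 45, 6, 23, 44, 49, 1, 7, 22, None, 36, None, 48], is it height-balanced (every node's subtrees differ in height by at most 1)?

Tree (level-order array): [31, 12, 45, 6, 23, 44, 49, 1, 7, 22, None, 36, None, 48]
Definition: a tree is height-balanced if, at every node, |h(left) - h(right)| <= 1 (empty subtree has height -1).
Bottom-up per-node check:
  node 1: h_left=-1, h_right=-1, diff=0 [OK], height=0
  node 7: h_left=-1, h_right=-1, diff=0 [OK], height=0
  node 6: h_left=0, h_right=0, diff=0 [OK], height=1
  node 22: h_left=-1, h_right=-1, diff=0 [OK], height=0
  node 23: h_left=0, h_right=-1, diff=1 [OK], height=1
  node 12: h_left=1, h_right=1, diff=0 [OK], height=2
  node 36: h_left=-1, h_right=-1, diff=0 [OK], height=0
  node 44: h_left=0, h_right=-1, diff=1 [OK], height=1
  node 48: h_left=-1, h_right=-1, diff=0 [OK], height=0
  node 49: h_left=0, h_right=-1, diff=1 [OK], height=1
  node 45: h_left=1, h_right=1, diff=0 [OK], height=2
  node 31: h_left=2, h_right=2, diff=0 [OK], height=3
All nodes satisfy the balance condition.
Result: Balanced


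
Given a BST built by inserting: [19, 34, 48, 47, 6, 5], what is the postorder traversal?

Tree insertion order: [19, 34, 48, 47, 6, 5]
Tree (level-order array): [19, 6, 34, 5, None, None, 48, None, None, 47]
Postorder traversal: [5, 6, 47, 48, 34, 19]


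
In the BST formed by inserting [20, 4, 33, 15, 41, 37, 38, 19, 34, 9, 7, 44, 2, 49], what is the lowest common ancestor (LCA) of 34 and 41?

Tree insertion order: [20, 4, 33, 15, 41, 37, 38, 19, 34, 9, 7, 44, 2, 49]
Tree (level-order array): [20, 4, 33, 2, 15, None, 41, None, None, 9, 19, 37, 44, 7, None, None, None, 34, 38, None, 49]
In a BST, the LCA of p=34, q=41 is the first node v on the
root-to-leaf path with p <= v <= q (go left if both < v, right if both > v).
Walk from root:
  at 20: both 34 and 41 > 20, go right
  at 33: both 34 and 41 > 33, go right
  at 41: 34 <= 41 <= 41, this is the LCA
LCA = 41


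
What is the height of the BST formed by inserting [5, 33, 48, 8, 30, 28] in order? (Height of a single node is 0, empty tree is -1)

Insertion order: [5, 33, 48, 8, 30, 28]
Tree (level-order array): [5, None, 33, 8, 48, None, 30, None, None, 28]
Compute height bottom-up (empty subtree = -1):
  height(28) = 1 + max(-1, -1) = 0
  height(30) = 1 + max(0, -1) = 1
  height(8) = 1 + max(-1, 1) = 2
  height(48) = 1 + max(-1, -1) = 0
  height(33) = 1 + max(2, 0) = 3
  height(5) = 1 + max(-1, 3) = 4
Height = 4


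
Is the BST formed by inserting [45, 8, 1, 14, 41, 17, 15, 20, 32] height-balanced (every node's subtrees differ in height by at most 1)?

Tree (level-order array): [45, 8, None, 1, 14, None, None, None, 41, 17, None, 15, 20, None, None, None, 32]
Definition: a tree is height-balanced if, at every node, |h(left) - h(right)| <= 1 (empty subtree has height -1).
Bottom-up per-node check:
  node 1: h_left=-1, h_right=-1, diff=0 [OK], height=0
  node 15: h_left=-1, h_right=-1, diff=0 [OK], height=0
  node 32: h_left=-1, h_right=-1, diff=0 [OK], height=0
  node 20: h_left=-1, h_right=0, diff=1 [OK], height=1
  node 17: h_left=0, h_right=1, diff=1 [OK], height=2
  node 41: h_left=2, h_right=-1, diff=3 [FAIL (|2--1|=3 > 1)], height=3
  node 14: h_left=-1, h_right=3, diff=4 [FAIL (|-1-3|=4 > 1)], height=4
  node 8: h_left=0, h_right=4, diff=4 [FAIL (|0-4|=4 > 1)], height=5
  node 45: h_left=5, h_right=-1, diff=6 [FAIL (|5--1|=6 > 1)], height=6
Node 41 violates the condition: |2 - -1| = 3 > 1.
Result: Not balanced


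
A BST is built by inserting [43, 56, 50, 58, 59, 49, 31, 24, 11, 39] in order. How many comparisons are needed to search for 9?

Search path for 9: 43 -> 31 -> 24 -> 11
Found: False
Comparisons: 4


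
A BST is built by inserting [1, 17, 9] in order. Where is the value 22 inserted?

Starting tree (level order): [1, None, 17, 9]
Insertion path: 1 -> 17
Result: insert 22 as right child of 17
Final tree (level order): [1, None, 17, 9, 22]


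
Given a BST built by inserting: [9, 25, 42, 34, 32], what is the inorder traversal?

Tree insertion order: [9, 25, 42, 34, 32]
Tree (level-order array): [9, None, 25, None, 42, 34, None, 32]
Inorder traversal: [9, 25, 32, 34, 42]


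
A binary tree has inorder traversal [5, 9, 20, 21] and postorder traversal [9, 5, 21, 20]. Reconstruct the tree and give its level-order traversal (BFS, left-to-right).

Inorder:   [5, 9, 20, 21]
Postorder: [9, 5, 21, 20]
Algorithm: postorder visits root last, so walk postorder right-to-left;
each value is the root of the current inorder slice — split it at that
value, recurse on the right subtree first, then the left.
Recursive splits:
  root=20; inorder splits into left=[5, 9], right=[21]
  root=21; inorder splits into left=[], right=[]
  root=5; inorder splits into left=[], right=[9]
  root=9; inorder splits into left=[], right=[]
Reconstructed level-order: [20, 5, 21, 9]


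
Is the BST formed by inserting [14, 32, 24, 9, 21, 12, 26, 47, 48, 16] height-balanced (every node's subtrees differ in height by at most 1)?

Tree (level-order array): [14, 9, 32, None, 12, 24, 47, None, None, 21, 26, None, 48, 16]
Definition: a tree is height-balanced if, at every node, |h(left) - h(right)| <= 1 (empty subtree has height -1).
Bottom-up per-node check:
  node 12: h_left=-1, h_right=-1, diff=0 [OK], height=0
  node 9: h_left=-1, h_right=0, diff=1 [OK], height=1
  node 16: h_left=-1, h_right=-1, diff=0 [OK], height=0
  node 21: h_left=0, h_right=-1, diff=1 [OK], height=1
  node 26: h_left=-1, h_right=-1, diff=0 [OK], height=0
  node 24: h_left=1, h_right=0, diff=1 [OK], height=2
  node 48: h_left=-1, h_right=-1, diff=0 [OK], height=0
  node 47: h_left=-1, h_right=0, diff=1 [OK], height=1
  node 32: h_left=2, h_right=1, diff=1 [OK], height=3
  node 14: h_left=1, h_right=3, diff=2 [FAIL (|1-3|=2 > 1)], height=4
Node 14 violates the condition: |1 - 3| = 2 > 1.
Result: Not balanced


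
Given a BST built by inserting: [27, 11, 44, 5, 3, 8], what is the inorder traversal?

Tree insertion order: [27, 11, 44, 5, 3, 8]
Tree (level-order array): [27, 11, 44, 5, None, None, None, 3, 8]
Inorder traversal: [3, 5, 8, 11, 27, 44]


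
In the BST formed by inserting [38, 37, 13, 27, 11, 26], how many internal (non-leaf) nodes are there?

Tree built from: [38, 37, 13, 27, 11, 26]
Tree (level-order array): [38, 37, None, 13, None, 11, 27, None, None, 26]
Rule: An internal node has at least one child.
Per-node child counts:
  node 38: 1 child(ren)
  node 37: 1 child(ren)
  node 13: 2 child(ren)
  node 11: 0 child(ren)
  node 27: 1 child(ren)
  node 26: 0 child(ren)
Matching nodes: [38, 37, 13, 27]
Count of internal (non-leaf) nodes: 4


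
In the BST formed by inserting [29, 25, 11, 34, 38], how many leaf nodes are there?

Tree built from: [29, 25, 11, 34, 38]
Tree (level-order array): [29, 25, 34, 11, None, None, 38]
Rule: A leaf has 0 children.
Per-node child counts:
  node 29: 2 child(ren)
  node 25: 1 child(ren)
  node 11: 0 child(ren)
  node 34: 1 child(ren)
  node 38: 0 child(ren)
Matching nodes: [11, 38]
Count of leaf nodes: 2


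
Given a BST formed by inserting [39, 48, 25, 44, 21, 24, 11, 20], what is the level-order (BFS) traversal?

Tree insertion order: [39, 48, 25, 44, 21, 24, 11, 20]
Tree (level-order array): [39, 25, 48, 21, None, 44, None, 11, 24, None, None, None, 20]
BFS from the root, enqueuing left then right child of each popped node:
  queue [39] -> pop 39, enqueue [25, 48], visited so far: [39]
  queue [25, 48] -> pop 25, enqueue [21], visited so far: [39, 25]
  queue [48, 21] -> pop 48, enqueue [44], visited so far: [39, 25, 48]
  queue [21, 44] -> pop 21, enqueue [11, 24], visited so far: [39, 25, 48, 21]
  queue [44, 11, 24] -> pop 44, enqueue [none], visited so far: [39, 25, 48, 21, 44]
  queue [11, 24] -> pop 11, enqueue [20], visited so far: [39, 25, 48, 21, 44, 11]
  queue [24, 20] -> pop 24, enqueue [none], visited so far: [39, 25, 48, 21, 44, 11, 24]
  queue [20] -> pop 20, enqueue [none], visited so far: [39, 25, 48, 21, 44, 11, 24, 20]
Result: [39, 25, 48, 21, 44, 11, 24, 20]


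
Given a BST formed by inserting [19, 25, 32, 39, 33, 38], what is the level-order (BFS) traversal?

Tree insertion order: [19, 25, 32, 39, 33, 38]
Tree (level-order array): [19, None, 25, None, 32, None, 39, 33, None, None, 38]
BFS from the root, enqueuing left then right child of each popped node:
  queue [19] -> pop 19, enqueue [25], visited so far: [19]
  queue [25] -> pop 25, enqueue [32], visited so far: [19, 25]
  queue [32] -> pop 32, enqueue [39], visited so far: [19, 25, 32]
  queue [39] -> pop 39, enqueue [33], visited so far: [19, 25, 32, 39]
  queue [33] -> pop 33, enqueue [38], visited so far: [19, 25, 32, 39, 33]
  queue [38] -> pop 38, enqueue [none], visited so far: [19, 25, 32, 39, 33, 38]
Result: [19, 25, 32, 39, 33, 38]


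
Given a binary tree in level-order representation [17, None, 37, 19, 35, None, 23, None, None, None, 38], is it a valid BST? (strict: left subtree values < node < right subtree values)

Level-order array: [17, None, 37, 19, 35, None, 23, None, None, None, 38]
Validate using subtree bounds (lo, hi): at each node, require lo < value < hi,
then recurse left with hi=value and right with lo=value.
Preorder trace (stopping at first violation):
  at node 17 with bounds (-inf, +inf): OK
  at node 37 with bounds (17, +inf): OK
  at node 19 with bounds (17, 37): OK
  at node 23 with bounds (19, 37): OK
  at node 38 with bounds (23, 37): VIOLATION
Node 38 violates its bound: not (23 < 38 < 37).
Result: Not a valid BST


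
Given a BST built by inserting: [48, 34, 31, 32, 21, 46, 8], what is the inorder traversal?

Tree insertion order: [48, 34, 31, 32, 21, 46, 8]
Tree (level-order array): [48, 34, None, 31, 46, 21, 32, None, None, 8]
Inorder traversal: [8, 21, 31, 32, 34, 46, 48]


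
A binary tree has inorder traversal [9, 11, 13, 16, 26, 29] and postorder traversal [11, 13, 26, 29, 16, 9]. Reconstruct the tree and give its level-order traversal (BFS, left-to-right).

Inorder:   [9, 11, 13, 16, 26, 29]
Postorder: [11, 13, 26, 29, 16, 9]
Algorithm: postorder visits root last, so walk postorder right-to-left;
each value is the root of the current inorder slice — split it at that
value, recurse on the right subtree first, then the left.
Recursive splits:
  root=9; inorder splits into left=[], right=[11, 13, 16, 26, 29]
  root=16; inorder splits into left=[11, 13], right=[26, 29]
  root=29; inorder splits into left=[26], right=[]
  root=26; inorder splits into left=[], right=[]
  root=13; inorder splits into left=[11], right=[]
  root=11; inorder splits into left=[], right=[]
Reconstructed level-order: [9, 16, 13, 29, 11, 26]


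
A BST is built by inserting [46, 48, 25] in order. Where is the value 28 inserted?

Starting tree (level order): [46, 25, 48]
Insertion path: 46 -> 25
Result: insert 28 as right child of 25
Final tree (level order): [46, 25, 48, None, 28]


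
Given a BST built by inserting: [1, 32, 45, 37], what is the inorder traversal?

Tree insertion order: [1, 32, 45, 37]
Tree (level-order array): [1, None, 32, None, 45, 37]
Inorder traversal: [1, 32, 37, 45]


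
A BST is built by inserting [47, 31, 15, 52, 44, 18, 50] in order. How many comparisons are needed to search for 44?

Search path for 44: 47 -> 31 -> 44
Found: True
Comparisons: 3


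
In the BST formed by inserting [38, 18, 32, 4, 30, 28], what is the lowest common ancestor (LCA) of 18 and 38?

Tree insertion order: [38, 18, 32, 4, 30, 28]
Tree (level-order array): [38, 18, None, 4, 32, None, None, 30, None, 28]
In a BST, the LCA of p=18, q=38 is the first node v on the
root-to-leaf path with p <= v <= q (go left if both < v, right if both > v).
Walk from root:
  at 38: 18 <= 38 <= 38, this is the LCA
LCA = 38
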